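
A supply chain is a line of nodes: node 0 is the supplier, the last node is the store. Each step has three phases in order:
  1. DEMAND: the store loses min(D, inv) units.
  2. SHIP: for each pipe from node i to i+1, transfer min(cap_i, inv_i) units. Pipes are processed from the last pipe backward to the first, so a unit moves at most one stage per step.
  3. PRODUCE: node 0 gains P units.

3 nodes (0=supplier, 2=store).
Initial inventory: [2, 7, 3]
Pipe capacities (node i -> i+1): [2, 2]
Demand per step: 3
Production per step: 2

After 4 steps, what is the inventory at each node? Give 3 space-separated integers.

Step 1: demand=3,sold=3 ship[1->2]=2 ship[0->1]=2 prod=2 -> inv=[2 7 2]
Step 2: demand=3,sold=2 ship[1->2]=2 ship[0->1]=2 prod=2 -> inv=[2 7 2]
Step 3: demand=3,sold=2 ship[1->2]=2 ship[0->1]=2 prod=2 -> inv=[2 7 2]
Step 4: demand=3,sold=2 ship[1->2]=2 ship[0->1]=2 prod=2 -> inv=[2 7 2]

2 7 2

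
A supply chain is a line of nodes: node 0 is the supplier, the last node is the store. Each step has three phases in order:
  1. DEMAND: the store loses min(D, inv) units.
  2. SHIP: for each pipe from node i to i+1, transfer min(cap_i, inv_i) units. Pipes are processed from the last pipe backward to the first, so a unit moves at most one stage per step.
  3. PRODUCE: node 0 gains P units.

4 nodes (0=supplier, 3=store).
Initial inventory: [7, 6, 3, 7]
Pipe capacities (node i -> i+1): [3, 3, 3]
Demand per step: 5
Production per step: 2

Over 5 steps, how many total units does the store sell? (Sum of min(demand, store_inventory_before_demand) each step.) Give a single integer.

Answer: 19

Derivation:
Step 1: sold=5 (running total=5) -> [6 6 3 5]
Step 2: sold=5 (running total=10) -> [5 6 3 3]
Step 3: sold=3 (running total=13) -> [4 6 3 3]
Step 4: sold=3 (running total=16) -> [3 6 3 3]
Step 5: sold=3 (running total=19) -> [2 6 3 3]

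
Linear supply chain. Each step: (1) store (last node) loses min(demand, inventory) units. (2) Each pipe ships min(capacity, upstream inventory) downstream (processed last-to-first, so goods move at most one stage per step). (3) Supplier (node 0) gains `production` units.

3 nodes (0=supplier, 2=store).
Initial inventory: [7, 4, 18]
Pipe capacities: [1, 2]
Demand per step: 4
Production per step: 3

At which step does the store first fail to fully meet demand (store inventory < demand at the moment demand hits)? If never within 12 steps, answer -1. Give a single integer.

Step 1: demand=4,sold=4 ship[1->2]=2 ship[0->1]=1 prod=3 -> [9 3 16]
Step 2: demand=4,sold=4 ship[1->2]=2 ship[0->1]=1 prod=3 -> [11 2 14]
Step 3: demand=4,sold=4 ship[1->2]=2 ship[0->1]=1 prod=3 -> [13 1 12]
Step 4: demand=4,sold=4 ship[1->2]=1 ship[0->1]=1 prod=3 -> [15 1 9]
Step 5: demand=4,sold=4 ship[1->2]=1 ship[0->1]=1 prod=3 -> [17 1 6]
Step 6: demand=4,sold=4 ship[1->2]=1 ship[0->1]=1 prod=3 -> [19 1 3]
Step 7: demand=4,sold=3 ship[1->2]=1 ship[0->1]=1 prod=3 -> [21 1 1]
Step 8: demand=4,sold=1 ship[1->2]=1 ship[0->1]=1 prod=3 -> [23 1 1]
Step 9: demand=4,sold=1 ship[1->2]=1 ship[0->1]=1 prod=3 -> [25 1 1]
Step 10: demand=4,sold=1 ship[1->2]=1 ship[0->1]=1 prod=3 -> [27 1 1]
Step 11: demand=4,sold=1 ship[1->2]=1 ship[0->1]=1 prod=3 -> [29 1 1]
Step 12: demand=4,sold=1 ship[1->2]=1 ship[0->1]=1 prod=3 -> [31 1 1]
First stockout at step 7

7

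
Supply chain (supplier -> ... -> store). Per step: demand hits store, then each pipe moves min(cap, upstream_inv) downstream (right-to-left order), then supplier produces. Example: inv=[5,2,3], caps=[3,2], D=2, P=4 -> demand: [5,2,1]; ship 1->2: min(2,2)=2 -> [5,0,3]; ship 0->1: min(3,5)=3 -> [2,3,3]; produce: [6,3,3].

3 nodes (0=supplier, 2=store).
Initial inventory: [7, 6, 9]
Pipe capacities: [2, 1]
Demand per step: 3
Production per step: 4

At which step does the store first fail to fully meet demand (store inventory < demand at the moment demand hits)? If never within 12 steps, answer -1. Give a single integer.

Step 1: demand=3,sold=3 ship[1->2]=1 ship[0->1]=2 prod=4 -> [9 7 7]
Step 2: demand=3,sold=3 ship[1->2]=1 ship[0->1]=2 prod=4 -> [11 8 5]
Step 3: demand=3,sold=3 ship[1->2]=1 ship[0->1]=2 prod=4 -> [13 9 3]
Step 4: demand=3,sold=3 ship[1->2]=1 ship[0->1]=2 prod=4 -> [15 10 1]
Step 5: demand=3,sold=1 ship[1->2]=1 ship[0->1]=2 prod=4 -> [17 11 1]
Step 6: demand=3,sold=1 ship[1->2]=1 ship[0->1]=2 prod=4 -> [19 12 1]
Step 7: demand=3,sold=1 ship[1->2]=1 ship[0->1]=2 prod=4 -> [21 13 1]
Step 8: demand=3,sold=1 ship[1->2]=1 ship[0->1]=2 prod=4 -> [23 14 1]
Step 9: demand=3,sold=1 ship[1->2]=1 ship[0->1]=2 prod=4 -> [25 15 1]
Step 10: demand=3,sold=1 ship[1->2]=1 ship[0->1]=2 prod=4 -> [27 16 1]
Step 11: demand=3,sold=1 ship[1->2]=1 ship[0->1]=2 prod=4 -> [29 17 1]
Step 12: demand=3,sold=1 ship[1->2]=1 ship[0->1]=2 prod=4 -> [31 18 1]
First stockout at step 5

5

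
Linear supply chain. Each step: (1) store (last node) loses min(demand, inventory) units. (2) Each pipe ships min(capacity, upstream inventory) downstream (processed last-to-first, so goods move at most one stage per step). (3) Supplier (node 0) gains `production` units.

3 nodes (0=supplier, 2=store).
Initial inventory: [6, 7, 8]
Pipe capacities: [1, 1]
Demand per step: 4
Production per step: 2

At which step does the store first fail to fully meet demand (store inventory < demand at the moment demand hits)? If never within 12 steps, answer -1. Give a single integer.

Step 1: demand=4,sold=4 ship[1->2]=1 ship[0->1]=1 prod=2 -> [7 7 5]
Step 2: demand=4,sold=4 ship[1->2]=1 ship[0->1]=1 prod=2 -> [8 7 2]
Step 3: demand=4,sold=2 ship[1->2]=1 ship[0->1]=1 prod=2 -> [9 7 1]
Step 4: demand=4,sold=1 ship[1->2]=1 ship[0->1]=1 prod=2 -> [10 7 1]
Step 5: demand=4,sold=1 ship[1->2]=1 ship[0->1]=1 prod=2 -> [11 7 1]
Step 6: demand=4,sold=1 ship[1->2]=1 ship[0->1]=1 prod=2 -> [12 7 1]
Step 7: demand=4,sold=1 ship[1->2]=1 ship[0->1]=1 prod=2 -> [13 7 1]
Step 8: demand=4,sold=1 ship[1->2]=1 ship[0->1]=1 prod=2 -> [14 7 1]
Step 9: demand=4,sold=1 ship[1->2]=1 ship[0->1]=1 prod=2 -> [15 7 1]
Step 10: demand=4,sold=1 ship[1->2]=1 ship[0->1]=1 prod=2 -> [16 7 1]
Step 11: demand=4,sold=1 ship[1->2]=1 ship[0->1]=1 prod=2 -> [17 7 1]
Step 12: demand=4,sold=1 ship[1->2]=1 ship[0->1]=1 prod=2 -> [18 7 1]
First stockout at step 3

3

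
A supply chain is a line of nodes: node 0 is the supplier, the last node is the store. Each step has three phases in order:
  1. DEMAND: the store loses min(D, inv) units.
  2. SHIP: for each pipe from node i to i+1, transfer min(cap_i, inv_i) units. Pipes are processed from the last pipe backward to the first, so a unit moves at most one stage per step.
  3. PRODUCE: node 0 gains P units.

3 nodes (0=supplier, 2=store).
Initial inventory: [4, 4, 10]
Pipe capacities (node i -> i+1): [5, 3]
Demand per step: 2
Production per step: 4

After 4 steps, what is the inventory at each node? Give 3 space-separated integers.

Step 1: demand=2,sold=2 ship[1->2]=3 ship[0->1]=4 prod=4 -> inv=[4 5 11]
Step 2: demand=2,sold=2 ship[1->2]=3 ship[0->1]=4 prod=4 -> inv=[4 6 12]
Step 3: demand=2,sold=2 ship[1->2]=3 ship[0->1]=4 prod=4 -> inv=[4 7 13]
Step 4: demand=2,sold=2 ship[1->2]=3 ship[0->1]=4 prod=4 -> inv=[4 8 14]

4 8 14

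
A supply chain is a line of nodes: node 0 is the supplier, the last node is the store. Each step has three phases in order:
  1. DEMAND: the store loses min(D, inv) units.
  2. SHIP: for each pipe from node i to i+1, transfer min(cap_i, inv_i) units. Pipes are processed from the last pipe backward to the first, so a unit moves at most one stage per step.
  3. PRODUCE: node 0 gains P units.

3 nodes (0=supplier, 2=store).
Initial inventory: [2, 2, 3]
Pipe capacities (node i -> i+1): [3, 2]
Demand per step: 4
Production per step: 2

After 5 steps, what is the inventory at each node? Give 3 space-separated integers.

Step 1: demand=4,sold=3 ship[1->2]=2 ship[0->1]=2 prod=2 -> inv=[2 2 2]
Step 2: demand=4,sold=2 ship[1->2]=2 ship[0->1]=2 prod=2 -> inv=[2 2 2]
Step 3: demand=4,sold=2 ship[1->2]=2 ship[0->1]=2 prod=2 -> inv=[2 2 2]
Step 4: demand=4,sold=2 ship[1->2]=2 ship[0->1]=2 prod=2 -> inv=[2 2 2]
Step 5: demand=4,sold=2 ship[1->2]=2 ship[0->1]=2 prod=2 -> inv=[2 2 2]

2 2 2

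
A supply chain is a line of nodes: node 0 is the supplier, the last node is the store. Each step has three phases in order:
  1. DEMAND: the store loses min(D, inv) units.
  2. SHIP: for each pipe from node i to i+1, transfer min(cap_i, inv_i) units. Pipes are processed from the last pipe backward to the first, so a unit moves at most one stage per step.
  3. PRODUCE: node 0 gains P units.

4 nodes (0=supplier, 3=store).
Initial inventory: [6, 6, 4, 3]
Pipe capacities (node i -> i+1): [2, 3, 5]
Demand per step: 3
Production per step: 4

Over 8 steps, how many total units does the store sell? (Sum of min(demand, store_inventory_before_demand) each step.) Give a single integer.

Answer: 23

Derivation:
Step 1: sold=3 (running total=3) -> [8 5 3 4]
Step 2: sold=3 (running total=6) -> [10 4 3 4]
Step 3: sold=3 (running total=9) -> [12 3 3 4]
Step 4: sold=3 (running total=12) -> [14 2 3 4]
Step 5: sold=3 (running total=15) -> [16 2 2 4]
Step 6: sold=3 (running total=18) -> [18 2 2 3]
Step 7: sold=3 (running total=21) -> [20 2 2 2]
Step 8: sold=2 (running total=23) -> [22 2 2 2]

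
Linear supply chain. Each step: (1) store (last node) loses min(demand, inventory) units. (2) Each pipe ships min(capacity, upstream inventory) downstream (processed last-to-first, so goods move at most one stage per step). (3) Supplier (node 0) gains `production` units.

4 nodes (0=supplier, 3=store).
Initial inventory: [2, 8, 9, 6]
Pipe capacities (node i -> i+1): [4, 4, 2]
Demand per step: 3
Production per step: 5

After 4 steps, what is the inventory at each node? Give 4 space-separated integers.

Step 1: demand=3,sold=3 ship[2->3]=2 ship[1->2]=4 ship[0->1]=2 prod=5 -> inv=[5 6 11 5]
Step 2: demand=3,sold=3 ship[2->3]=2 ship[1->2]=4 ship[0->1]=4 prod=5 -> inv=[6 6 13 4]
Step 3: demand=3,sold=3 ship[2->3]=2 ship[1->2]=4 ship[0->1]=4 prod=5 -> inv=[7 6 15 3]
Step 4: demand=3,sold=3 ship[2->3]=2 ship[1->2]=4 ship[0->1]=4 prod=5 -> inv=[8 6 17 2]

8 6 17 2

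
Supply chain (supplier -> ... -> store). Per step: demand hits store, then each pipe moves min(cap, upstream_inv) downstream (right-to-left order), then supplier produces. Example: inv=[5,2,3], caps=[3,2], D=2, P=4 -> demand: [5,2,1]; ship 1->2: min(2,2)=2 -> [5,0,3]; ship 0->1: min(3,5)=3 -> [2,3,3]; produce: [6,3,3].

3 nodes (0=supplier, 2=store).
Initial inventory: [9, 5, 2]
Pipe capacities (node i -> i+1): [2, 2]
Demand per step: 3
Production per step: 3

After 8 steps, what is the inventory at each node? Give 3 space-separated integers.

Step 1: demand=3,sold=2 ship[1->2]=2 ship[0->1]=2 prod=3 -> inv=[10 5 2]
Step 2: demand=3,sold=2 ship[1->2]=2 ship[0->1]=2 prod=3 -> inv=[11 5 2]
Step 3: demand=3,sold=2 ship[1->2]=2 ship[0->1]=2 prod=3 -> inv=[12 5 2]
Step 4: demand=3,sold=2 ship[1->2]=2 ship[0->1]=2 prod=3 -> inv=[13 5 2]
Step 5: demand=3,sold=2 ship[1->2]=2 ship[0->1]=2 prod=3 -> inv=[14 5 2]
Step 6: demand=3,sold=2 ship[1->2]=2 ship[0->1]=2 prod=3 -> inv=[15 5 2]
Step 7: demand=3,sold=2 ship[1->2]=2 ship[0->1]=2 prod=3 -> inv=[16 5 2]
Step 8: demand=3,sold=2 ship[1->2]=2 ship[0->1]=2 prod=3 -> inv=[17 5 2]

17 5 2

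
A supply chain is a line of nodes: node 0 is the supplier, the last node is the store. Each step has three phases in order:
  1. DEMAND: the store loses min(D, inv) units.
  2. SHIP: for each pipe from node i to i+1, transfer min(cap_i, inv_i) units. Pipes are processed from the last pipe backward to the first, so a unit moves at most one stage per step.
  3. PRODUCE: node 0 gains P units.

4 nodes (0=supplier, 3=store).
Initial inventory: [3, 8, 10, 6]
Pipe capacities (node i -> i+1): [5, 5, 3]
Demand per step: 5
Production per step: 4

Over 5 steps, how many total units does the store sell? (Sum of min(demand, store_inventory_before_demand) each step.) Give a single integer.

Step 1: sold=5 (running total=5) -> [4 6 12 4]
Step 2: sold=4 (running total=9) -> [4 5 14 3]
Step 3: sold=3 (running total=12) -> [4 4 16 3]
Step 4: sold=3 (running total=15) -> [4 4 17 3]
Step 5: sold=3 (running total=18) -> [4 4 18 3]

Answer: 18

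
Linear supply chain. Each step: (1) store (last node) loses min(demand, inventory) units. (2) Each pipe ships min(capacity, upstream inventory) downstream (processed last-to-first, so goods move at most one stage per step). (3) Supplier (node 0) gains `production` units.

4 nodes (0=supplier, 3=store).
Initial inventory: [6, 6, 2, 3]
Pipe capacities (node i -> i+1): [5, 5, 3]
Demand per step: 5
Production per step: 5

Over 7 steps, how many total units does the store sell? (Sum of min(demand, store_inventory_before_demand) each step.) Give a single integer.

Answer: 20

Derivation:
Step 1: sold=3 (running total=3) -> [6 6 5 2]
Step 2: sold=2 (running total=5) -> [6 6 7 3]
Step 3: sold=3 (running total=8) -> [6 6 9 3]
Step 4: sold=3 (running total=11) -> [6 6 11 3]
Step 5: sold=3 (running total=14) -> [6 6 13 3]
Step 6: sold=3 (running total=17) -> [6 6 15 3]
Step 7: sold=3 (running total=20) -> [6 6 17 3]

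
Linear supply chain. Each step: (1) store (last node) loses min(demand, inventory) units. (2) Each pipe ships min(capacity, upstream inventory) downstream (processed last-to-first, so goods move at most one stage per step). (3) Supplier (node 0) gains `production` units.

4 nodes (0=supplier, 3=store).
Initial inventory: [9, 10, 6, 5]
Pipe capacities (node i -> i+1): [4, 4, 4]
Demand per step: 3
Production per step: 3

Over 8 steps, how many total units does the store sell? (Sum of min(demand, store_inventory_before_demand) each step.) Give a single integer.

Answer: 24

Derivation:
Step 1: sold=3 (running total=3) -> [8 10 6 6]
Step 2: sold=3 (running total=6) -> [7 10 6 7]
Step 3: sold=3 (running total=9) -> [6 10 6 8]
Step 4: sold=3 (running total=12) -> [5 10 6 9]
Step 5: sold=3 (running total=15) -> [4 10 6 10]
Step 6: sold=3 (running total=18) -> [3 10 6 11]
Step 7: sold=3 (running total=21) -> [3 9 6 12]
Step 8: sold=3 (running total=24) -> [3 8 6 13]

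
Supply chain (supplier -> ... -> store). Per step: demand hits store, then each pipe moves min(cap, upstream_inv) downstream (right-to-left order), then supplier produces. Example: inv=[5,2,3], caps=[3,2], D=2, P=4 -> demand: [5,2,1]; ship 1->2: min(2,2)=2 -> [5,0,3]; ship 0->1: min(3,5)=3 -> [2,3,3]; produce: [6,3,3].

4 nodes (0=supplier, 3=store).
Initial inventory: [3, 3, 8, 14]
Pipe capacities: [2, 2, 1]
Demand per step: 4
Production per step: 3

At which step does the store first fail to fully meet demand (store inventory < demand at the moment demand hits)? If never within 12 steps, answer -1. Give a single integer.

Step 1: demand=4,sold=4 ship[2->3]=1 ship[1->2]=2 ship[0->1]=2 prod=3 -> [4 3 9 11]
Step 2: demand=4,sold=4 ship[2->3]=1 ship[1->2]=2 ship[0->1]=2 prod=3 -> [5 3 10 8]
Step 3: demand=4,sold=4 ship[2->3]=1 ship[1->2]=2 ship[0->1]=2 prod=3 -> [6 3 11 5]
Step 4: demand=4,sold=4 ship[2->3]=1 ship[1->2]=2 ship[0->1]=2 prod=3 -> [7 3 12 2]
Step 5: demand=4,sold=2 ship[2->3]=1 ship[1->2]=2 ship[0->1]=2 prod=3 -> [8 3 13 1]
Step 6: demand=4,sold=1 ship[2->3]=1 ship[1->2]=2 ship[0->1]=2 prod=3 -> [9 3 14 1]
Step 7: demand=4,sold=1 ship[2->3]=1 ship[1->2]=2 ship[0->1]=2 prod=3 -> [10 3 15 1]
Step 8: demand=4,sold=1 ship[2->3]=1 ship[1->2]=2 ship[0->1]=2 prod=3 -> [11 3 16 1]
Step 9: demand=4,sold=1 ship[2->3]=1 ship[1->2]=2 ship[0->1]=2 prod=3 -> [12 3 17 1]
Step 10: demand=4,sold=1 ship[2->3]=1 ship[1->2]=2 ship[0->1]=2 prod=3 -> [13 3 18 1]
Step 11: demand=4,sold=1 ship[2->3]=1 ship[1->2]=2 ship[0->1]=2 prod=3 -> [14 3 19 1]
Step 12: demand=4,sold=1 ship[2->3]=1 ship[1->2]=2 ship[0->1]=2 prod=3 -> [15 3 20 1]
First stockout at step 5

5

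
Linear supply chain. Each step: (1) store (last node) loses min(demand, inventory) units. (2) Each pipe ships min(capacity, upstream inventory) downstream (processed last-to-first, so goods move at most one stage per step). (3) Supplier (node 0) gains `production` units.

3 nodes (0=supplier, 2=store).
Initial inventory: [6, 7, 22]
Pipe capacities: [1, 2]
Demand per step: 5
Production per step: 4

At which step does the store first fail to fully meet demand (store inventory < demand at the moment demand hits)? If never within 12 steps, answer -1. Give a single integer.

Step 1: demand=5,sold=5 ship[1->2]=2 ship[0->1]=1 prod=4 -> [9 6 19]
Step 2: demand=5,sold=5 ship[1->2]=2 ship[0->1]=1 prod=4 -> [12 5 16]
Step 3: demand=5,sold=5 ship[1->2]=2 ship[0->1]=1 prod=4 -> [15 4 13]
Step 4: demand=5,sold=5 ship[1->2]=2 ship[0->1]=1 prod=4 -> [18 3 10]
Step 5: demand=5,sold=5 ship[1->2]=2 ship[0->1]=1 prod=4 -> [21 2 7]
Step 6: demand=5,sold=5 ship[1->2]=2 ship[0->1]=1 prod=4 -> [24 1 4]
Step 7: demand=5,sold=4 ship[1->2]=1 ship[0->1]=1 prod=4 -> [27 1 1]
Step 8: demand=5,sold=1 ship[1->2]=1 ship[0->1]=1 prod=4 -> [30 1 1]
Step 9: demand=5,sold=1 ship[1->2]=1 ship[0->1]=1 prod=4 -> [33 1 1]
Step 10: demand=5,sold=1 ship[1->2]=1 ship[0->1]=1 prod=4 -> [36 1 1]
Step 11: demand=5,sold=1 ship[1->2]=1 ship[0->1]=1 prod=4 -> [39 1 1]
Step 12: demand=5,sold=1 ship[1->2]=1 ship[0->1]=1 prod=4 -> [42 1 1]
First stockout at step 7

7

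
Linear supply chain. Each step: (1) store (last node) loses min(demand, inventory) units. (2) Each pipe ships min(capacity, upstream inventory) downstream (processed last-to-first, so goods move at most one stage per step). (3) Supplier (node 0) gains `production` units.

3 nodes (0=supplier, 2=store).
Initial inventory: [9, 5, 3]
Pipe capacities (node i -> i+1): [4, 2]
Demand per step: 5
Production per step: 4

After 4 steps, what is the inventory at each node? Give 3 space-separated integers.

Step 1: demand=5,sold=3 ship[1->2]=2 ship[0->1]=4 prod=4 -> inv=[9 7 2]
Step 2: demand=5,sold=2 ship[1->2]=2 ship[0->1]=4 prod=4 -> inv=[9 9 2]
Step 3: demand=5,sold=2 ship[1->2]=2 ship[0->1]=4 prod=4 -> inv=[9 11 2]
Step 4: demand=5,sold=2 ship[1->2]=2 ship[0->1]=4 prod=4 -> inv=[9 13 2]

9 13 2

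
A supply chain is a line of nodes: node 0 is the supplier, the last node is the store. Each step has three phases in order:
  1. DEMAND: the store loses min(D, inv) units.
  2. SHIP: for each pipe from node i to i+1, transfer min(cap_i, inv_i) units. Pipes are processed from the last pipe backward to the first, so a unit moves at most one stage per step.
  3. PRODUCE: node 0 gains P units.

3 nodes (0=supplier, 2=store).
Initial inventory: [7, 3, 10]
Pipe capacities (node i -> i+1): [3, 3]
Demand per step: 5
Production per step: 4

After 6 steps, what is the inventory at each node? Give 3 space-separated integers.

Step 1: demand=5,sold=5 ship[1->2]=3 ship[0->1]=3 prod=4 -> inv=[8 3 8]
Step 2: demand=5,sold=5 ship[1->2]=3 ship[0->1]=3 prod=4 -> inv=[9 3 6]
Step 3: demand=5,sold=5 ship[1->2]=3 ship[0->1]=3 prod=4 -> inv=[10 3 4]
Step 4: demand=5,sold=4 ship[1->2]=3 ship[0->1]=3 prod=4 -> inv=[11 3 3]
Step 5: demand=5,sold=3 ship[1->2]=3 ship[0->1]=3 prod=4 -> inv=[12 3 3]
Step 6: demand=5,sold=3 ship[1->2]=3 ship[0->1]=3 prod=4 -> inv=[13 3 3]

13 3 3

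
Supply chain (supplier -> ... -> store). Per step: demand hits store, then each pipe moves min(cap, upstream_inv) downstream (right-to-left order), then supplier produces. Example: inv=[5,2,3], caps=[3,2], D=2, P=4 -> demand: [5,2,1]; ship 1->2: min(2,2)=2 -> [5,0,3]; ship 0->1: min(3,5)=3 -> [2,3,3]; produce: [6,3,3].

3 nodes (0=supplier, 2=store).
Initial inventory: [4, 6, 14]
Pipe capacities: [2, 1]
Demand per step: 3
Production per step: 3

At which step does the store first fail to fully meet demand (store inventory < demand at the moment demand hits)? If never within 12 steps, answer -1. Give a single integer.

Step 1: demand=3,sold=3 ship[1->2]=1 ship[0->1]=2 prod=3 -> [5 7 12]
Step 2: demand=3,sold=3 ship[1->2]=1 ship[0->1]=2 prod=3 -> [6 8 10]
Step 3: demand=3,sold=3 ship[1->2]=1 ship[0->1]=2 prod=3 -> [7 9 8]
Step 4: demand=3,sold=3 ship[1->2]=1 ship[0->1]=2 prod=3 -> [8 10 6]
Step 5: demand=3,sold=3 ship[1->2]=1 ship[0->1]=2 prod=3 -> [9 11 4]
Step 6: demand=3,sold=3 ship[1->2]=1 ship[0->1]=2 prod=3 -> [10 12 2]
Step 7: demand=3,sold=2 ship[1->2]=1 ship[0->1]=2 prod=3 -> [11 13 1]
Step 8: demand=3,sold=1 ship[1->2]=1 ship[0->1]=2 prod=3 -> [12 14 1]
Step 9: demand=3,sold=1 ship[1->2]=1 ship[0->1]=2 prod=3 -> [13 15 1]
Step 10: demand=3,sold=1 ship[1->2]=1 ship[0->1]=2 prod=3 -> [14 16 1]
Step 11: demand=3,sold=1 ship[1->2]=1 ship[0->1]=2 prod=3 -> [15 17 1]
Step 12: demand=3,sold=1 ship[1->2]=1 ship[0->1]=2 prod=3 -> [16 18 1]
First stockout at step 7

7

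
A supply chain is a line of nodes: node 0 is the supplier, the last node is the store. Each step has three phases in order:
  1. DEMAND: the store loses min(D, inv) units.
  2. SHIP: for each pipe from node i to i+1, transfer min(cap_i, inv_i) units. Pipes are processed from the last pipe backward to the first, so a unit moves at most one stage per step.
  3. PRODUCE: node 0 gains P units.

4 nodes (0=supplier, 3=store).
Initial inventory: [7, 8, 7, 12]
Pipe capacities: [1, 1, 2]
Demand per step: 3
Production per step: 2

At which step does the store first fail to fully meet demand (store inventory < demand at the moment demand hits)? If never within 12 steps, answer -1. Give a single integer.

Step 1: demand=3,sold=3 ship[2->3]=2 ship[1->2]=1 ship[0->1]=1 prod=2 -> [8 8 6 11]
Step 2: demand=3,sold=3 ship[2->3]=2 ship[1->2]=1 ship[0->1]=1 prod=2 -> [9 8 5 10]
Step 3: demand=3,sold=3 ship[2->3]=2 ship[1->2]=1 ship[0->1]=1 prod=2 -> [10 8 4 9]
Step 4: demand=3,sold=3 ship[2->3]=2 ship[1->2]=1 ship[0->1]=1 prod=2 -> [11 8 3 8]
Step 5: demand=3,sold=3 ship[2->3]=2 ship[1->2]=1 ship[0->1]=1 prod=2 -> [12 8 2 7]
Step 6: demand=3,sold=3 ship[2->3]=2 ship[1->2]=1 ship[0->1]=1 prod=2 -> [13 8 1 6]
Step 7: demand=3,sold=3 ship[2->3]=1 ship[1->2]=1 ship[0->1]=1 prod=2 -> [14 8 1 4]
Step 8: demand=3,sold=3 ship[2->3]=1 ship[1->2]=1 ship[0->1]=1 prod=2 -> [15 8 1 2]
Step 9: demand=3,sold=2 ship[2->3]=1 ship[1->2]=1 ship[0->1]=1 prod=2 -> [16 8 1 1]
Step 10: demand=3,sold=1 ship[2->3]=1 ship[1->2]=1 ship[0->1]=1 prod=2 -> [17 8 1 1]
Step 11: demand=3,sold=1 ship[2->3]=1 ship[1->2]=1 ship[0->1]=1 prod=2 -> [18 8 1 1]
Step 12: demand=3,sold=1 ship[2->3]=1 ship[1->2]=1 ship[0->1]=1 prod=2 -> [19 8 1 1]
First stockout at step 9

9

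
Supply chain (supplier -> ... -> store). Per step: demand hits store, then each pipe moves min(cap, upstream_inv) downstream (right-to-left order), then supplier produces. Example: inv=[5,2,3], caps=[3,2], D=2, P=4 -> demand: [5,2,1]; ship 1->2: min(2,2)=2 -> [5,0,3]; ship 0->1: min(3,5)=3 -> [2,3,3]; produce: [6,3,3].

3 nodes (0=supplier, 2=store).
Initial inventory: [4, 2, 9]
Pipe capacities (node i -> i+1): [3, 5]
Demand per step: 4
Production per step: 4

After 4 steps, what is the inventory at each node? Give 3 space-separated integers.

Step 1: demand=4,sold=4 ship[1->2]=2 ship[0->1]=3 prod=4 -> inv=[5 3 7]
Step 2: demand=4,sold=4 ship[1->2]=3 ship[0->1]=3 prod=4 -> inv=[6 3 6]
Step 3: demand=4,sold=4 ship[1->2]=3 ship[0->1]=3 prod=4 -> inv=[7 3 5]
Step 4: demand=4,sold=4 ship[1->2]=3 ship[0->1]=3 prod=4 -> inv=[8 3 4]

8 3 4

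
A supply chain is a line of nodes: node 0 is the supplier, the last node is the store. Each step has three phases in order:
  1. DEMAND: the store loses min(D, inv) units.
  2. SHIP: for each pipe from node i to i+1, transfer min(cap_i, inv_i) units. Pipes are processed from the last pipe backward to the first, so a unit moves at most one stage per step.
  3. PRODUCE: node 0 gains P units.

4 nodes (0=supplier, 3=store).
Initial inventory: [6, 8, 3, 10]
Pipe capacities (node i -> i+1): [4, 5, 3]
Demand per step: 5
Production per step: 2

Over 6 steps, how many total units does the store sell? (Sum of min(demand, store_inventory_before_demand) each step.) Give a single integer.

Answer: 25

Derivation:
Step 1: sold=5 (running total=5) -> [4 7 5 8]
Step 2: sold=5 (running total=10) -> [2 6 7 6]
Step 3: sold=5 (running total=15) -> [2 3 9 4]
Step 4: sold=4 (running total=19) -> [2 2 9 3]
Step 5: sold=3 (running total=22) -> [2 2 8 3]
Step 6: sold=3 (running total=25) -> [2 2 7 3]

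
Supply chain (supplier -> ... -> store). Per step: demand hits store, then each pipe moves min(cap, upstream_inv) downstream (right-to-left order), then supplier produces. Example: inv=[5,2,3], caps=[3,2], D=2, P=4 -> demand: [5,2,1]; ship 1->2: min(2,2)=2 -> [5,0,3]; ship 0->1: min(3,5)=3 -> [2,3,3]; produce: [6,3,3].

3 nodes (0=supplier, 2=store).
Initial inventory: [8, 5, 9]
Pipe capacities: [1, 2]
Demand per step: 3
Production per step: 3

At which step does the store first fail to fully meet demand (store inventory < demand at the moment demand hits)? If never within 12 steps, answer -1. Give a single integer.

Step 1: demand=3,sold=3 ship[1->2]=2 ship[0->1]=1 prod=3 -> [10 4 8]
Step 2: demand=3,sold=3 ship[1->2]=2 ship[0->1]=1 prod=3 -> [12 3 7]
Step 3: demand=3,sold=3 ship[1->2]=2 ship[0->1]=1 prod=3 -> [14 2 6]
Step 4: demand=3,sold=3 ship[1->2]=2 ship[0->1]=1 prod=3 -> [16 1 5]
Step 5: demand=3,sold=3 ship[1->2]=1 ship[0->1]=1 prod=3 -> [18 1 3]
Step 6: demand=3,sold=3 ship[1->2]=1 ship[0->1]=1 prod=3 -> [20 1 1]
Step 7: demand=3,sold=1 ship[1->2]=1 ship[0->1]=1 prod=3 -> [22 1 1]
Step 8: demand=3,sold=1 ship[1->2]=1 ship[0->1]=1 prod=3 -> [24 1 1]
Step 9: demand=3,sold=1 ship[1->2]=1 ship[0->1]=1 prod=3 -> [26 1 1]
Step 10: demand=3,sold=1 ship[1->2]=1 ship[0->1]=1 prod=3 -> [28 1 1]
Step 11: demand=3,sold=1 ship[1->2]=1 ship[0->1]=1 prod=3 -> [30 1 1]
Step 12: demand=3,sold=1 ship[1->2]=1 ship[0->1]=1 prod=3 -> [32 1 1]
First stockout at step 7

7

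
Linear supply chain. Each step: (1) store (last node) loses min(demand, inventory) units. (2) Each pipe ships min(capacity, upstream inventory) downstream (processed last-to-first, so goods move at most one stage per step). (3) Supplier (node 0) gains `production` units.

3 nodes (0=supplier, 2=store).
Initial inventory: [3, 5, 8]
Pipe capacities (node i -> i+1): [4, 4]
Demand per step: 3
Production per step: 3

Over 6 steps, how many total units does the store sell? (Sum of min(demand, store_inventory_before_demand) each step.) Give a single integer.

Step 1: sold=3 (running total=3) -> [3 4 9]
Step 2: sold=3 (running total=6) -> [3 3 10]
Step 3: sold=3 (running total=9) -> [3 3 10]
Step 4: sold=3 (running total=12) -> [3 3 10]
Step 5: sold=3 (running total=15) -> [3 3 10]
Step 6: sold=3 (running total=18) -> [3 3 10]

Answer: 18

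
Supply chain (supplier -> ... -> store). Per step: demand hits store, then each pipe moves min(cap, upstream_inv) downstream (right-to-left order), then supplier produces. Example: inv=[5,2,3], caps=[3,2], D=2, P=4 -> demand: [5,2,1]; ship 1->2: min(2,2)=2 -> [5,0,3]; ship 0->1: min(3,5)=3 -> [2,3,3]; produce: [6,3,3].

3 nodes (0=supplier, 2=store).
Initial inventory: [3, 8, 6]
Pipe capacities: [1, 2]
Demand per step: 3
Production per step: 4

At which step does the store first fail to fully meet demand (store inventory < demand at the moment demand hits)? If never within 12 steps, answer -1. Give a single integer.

Step 1: demand=3,sold=3 ship[1->2]=2 ship[0->1]=1 prod=4 -> [6 7 5]
Step 2: demand=3,sold=3 ship[1->2]=2 ship[0->1]=1 prod=4 -> [9 6 4]
Step 3: demand=3,sold=3 ship[1->2]=2 ship[0->1]=1 prod=4 -> [12 5 3]
Step 4: demand=3,sold=3 ship[1->2]=2 ship[0->1]=1 prod=4 -> [15 4 2]
Step 5: demand=3,sold=2 ship[1->2]=2 ship[0->1]=1 prod=4 -> [18 3 2]
Step 6: demand=3,sold=2 ship[1->2]=2 ship[0->1]=1 prod=4 -> [21 2 2]
Step 7: demand=3,sold=2 ship[1->2]=2 ship[0->1]=1 prod=4 -> [24 1 2]
Step 8: demand=3,sold=2 ship[1->2]=1 ship[0->1]=1 prod=4 -> [27 1 1]
Step 9: demand=3,sold=1 ship[1->2]=1 ship[0->1]=1 prod=4 -> [30 1 1]
Step 10: demand=3,sold=1 ship[1->2]=1 ship[0->1]=1 prod=4 -> [33 1 1]
Step 11: demand=3,sold=1 ship[1->2]=1 ship[0->1]=1 prod=4 -> [36 1 1]
Step 12: demand=3,sold=1 ship[1->2]=1 ship[0->1]=1 prod=4 -> [39 1 1]
First stockout at step 5

5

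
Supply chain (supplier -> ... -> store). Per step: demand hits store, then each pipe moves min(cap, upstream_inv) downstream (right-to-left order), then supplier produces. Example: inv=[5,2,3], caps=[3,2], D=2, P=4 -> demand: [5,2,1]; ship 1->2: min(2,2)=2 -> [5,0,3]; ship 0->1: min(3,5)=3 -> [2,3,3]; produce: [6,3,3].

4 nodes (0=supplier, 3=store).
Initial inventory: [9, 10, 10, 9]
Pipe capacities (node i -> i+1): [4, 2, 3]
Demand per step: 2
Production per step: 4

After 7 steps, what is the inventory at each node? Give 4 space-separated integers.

Step 1: demand=2,sold=2 ship[2->3]=3 ship[1->2]=2 ship[0->1]=4 prod=4 -> inv=[9 12 9 10]
Step 2: demand=2,sold=2 ship[2->3]=3 ship[1->2]=2 ship[0->1]=4 prod=4 -> inv=[9 14 8 11]
Step 3: demand=2,sold=2 ship[2->3]=3 ship[1->2]=2 ship[0->1]=4 prod=4 -> inv=[9 16 7 12]
Step 4: demand=2,sold=2 ship[2->3]=3 ship[1->2]=2 ship[0->1]=4 prod=4 -> inv=[9 18 6 13]
Step 5: demand=2,sold=2 ship[2->3]=3 ship[1->2]=2 ship[0->1]=4 prod=4 -> inv=[9 20 5 14]
Step 6: demand=2,sold=2 ship[2->3]=3 ship[1->2]=2 ship[0->1]=4 prod=4 -> inv=[9 22 4 15]
Step 7: demand=2,sold=2 ship[2->3]=3 ship[1->2]=2 ship[0->1]=4 prod=4 -> inv=[9 24 3 16]

9 24 3 16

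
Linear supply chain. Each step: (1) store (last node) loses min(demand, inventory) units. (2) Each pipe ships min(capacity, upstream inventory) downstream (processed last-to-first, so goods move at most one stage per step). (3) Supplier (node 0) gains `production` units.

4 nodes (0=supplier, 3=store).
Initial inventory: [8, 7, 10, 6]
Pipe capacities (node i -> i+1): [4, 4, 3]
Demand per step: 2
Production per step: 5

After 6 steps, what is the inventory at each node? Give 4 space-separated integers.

Step 1: demand=2,sold=2 ship[2->3]=3 ship[1->2]=4 ship[0->1]=4 prod=5 -> inv=[9 7 11 7]
Step 2: demand=2,sold=2 ship[2->3]=3 ship[1->2]=4 ship[0->1]=4 prod=5 -> inv=[10 7 12 8]
Step 3: demand=2,sold=2 ship[2->3]=3 ship[1->2]=4 ship[0->1]=4 prod=5 -> inv=[11 7 13 9]
Step 4: demand=2,sold=2 ship[2->3]=3 ship[1->2]=4 ship[0->1]=4 prod=5 -> inv=[12 7 14 10]
Step 5: demand=2,sold=2 ship[2->3]=3 ship[1->2]=4 ship[0->1]=4 prod=5 -> inv=[13 7 15 11]
Step 6: demand=2,sold=2 ship[2->3]=3 ship[1->2]=4 ship[0->1]=4 prod=5 -> inv=[14 7 16 12]

14 7 16 12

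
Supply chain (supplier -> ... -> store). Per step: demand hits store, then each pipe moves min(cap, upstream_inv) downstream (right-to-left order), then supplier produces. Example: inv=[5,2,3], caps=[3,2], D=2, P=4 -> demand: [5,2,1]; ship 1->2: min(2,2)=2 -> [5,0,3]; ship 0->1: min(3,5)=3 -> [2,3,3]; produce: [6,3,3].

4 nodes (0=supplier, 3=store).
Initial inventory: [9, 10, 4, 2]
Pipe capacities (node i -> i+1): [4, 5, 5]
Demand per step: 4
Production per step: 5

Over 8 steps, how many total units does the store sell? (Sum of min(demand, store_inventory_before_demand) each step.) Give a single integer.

Step 1: sold=2 (running total=2) -> [10 9 5 4]
Step 2: sold=4 (running total=6) -> [11 8 5 5]
Step 3: sold=4 (running total=10) -> [12 7 5 6]
Step 4: sold=4 (running total=14) -> [13 6 5 7]
Step 5: sold=4 (running total=18) -> [14 5 5 8]
Step 6: sold=4 (running total=22) -> [15 4 5 9]
Step 7: sold=4 (running total=26) -> [16 4 4 10]
Step 8: sold=4 (running total=30) -> [17 4 4 10]

Answer: 30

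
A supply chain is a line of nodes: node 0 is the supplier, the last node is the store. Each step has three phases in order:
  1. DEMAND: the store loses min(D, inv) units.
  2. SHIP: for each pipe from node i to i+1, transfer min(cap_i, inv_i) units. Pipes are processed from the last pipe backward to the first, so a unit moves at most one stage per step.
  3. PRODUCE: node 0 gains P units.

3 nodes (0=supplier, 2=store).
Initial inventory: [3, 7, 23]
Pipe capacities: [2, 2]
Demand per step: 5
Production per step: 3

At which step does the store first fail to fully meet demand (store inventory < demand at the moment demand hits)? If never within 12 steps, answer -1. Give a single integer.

Step 1: demand=5,sold=5 ship[1->2]=2 ship[0->1]=2 prod=3 -> [4 7 20]
Step 2: demand=5,sold=5 ship[1->2]=2 ship[0->1]=2 prod=3 -> [5 7 17]
Step 3: demand=5,sold=5 ship[1->2]=2 ship[0->1]=2 prod=3 -> [6 7 14]
Step 4: demand=5,sold=5 ship[1->2]=2 ship[0->1]=2 prod=3 -> [7 7 11]
Step 5: demand=5,sold=5 ship[1->2]=2 ship[0->1]=2 prod=3 -> [8 7 8]
Step 6: demand=5,sold=5 ship[1->2]=2 ship[0->1]=2 prod=3 -> [9 7 5]
Step 7: demand=5,sold=5 ship[1->2]=2 ship[0->1]=2 prod=3 -> [10 7 2]
Step 8: demand=5,sold=2 ship[1->2]=2 ship[0->1]=2 prod=3 -> [11 7 2]
Step 9: demand=5,sold=2 ship[1->2]=2 ship[0->1]=2 prod=3 -> [12 7 2]
Step 10: demand=5,sold=2 ship[1->2]=2 ship[0->1]=2 prod=3 -> [13 7 2]
Step 11: demand=5,sold=2 ship[1->2]=2 ship[0->1]=2 prod=3 -> [14 7 2]
Step 12: demand=5,sold=2 ship[1->2]=2 ship[0->1]=2 prod=3 -> [15 7 2]
First stockout at step 8

8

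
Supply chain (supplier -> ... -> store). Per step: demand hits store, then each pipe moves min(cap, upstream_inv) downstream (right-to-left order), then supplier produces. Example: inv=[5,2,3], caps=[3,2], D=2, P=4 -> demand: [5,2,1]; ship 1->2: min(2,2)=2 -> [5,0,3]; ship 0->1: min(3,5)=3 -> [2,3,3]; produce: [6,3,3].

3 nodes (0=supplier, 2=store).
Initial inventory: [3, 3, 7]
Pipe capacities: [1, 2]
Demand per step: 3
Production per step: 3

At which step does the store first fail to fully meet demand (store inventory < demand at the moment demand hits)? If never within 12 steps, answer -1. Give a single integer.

Step 1: demand=3,sold=3 ship[1->2]=2 ship[0->1]=1 prod=3 -> [5 2 6]
Step 2: demand=3,sold=3 ship[1->2]=2 ship[0->1]=1 prod=3 -> [7 1 5]
Step 3: demand=3,sold=3 ship[1->2]=1 ship[0->1]=1 prod=3 -> [9 1 3]
Step 4: demand=3,sold=3 ship[1->2]=1 ship[0->1]=1 prod=3 -> [11 1 1]
Step 5: demand=3,sold=1 ship[1->2]=1 ship[0->1]=1 prod=3 -> [13 1 1]
Step 6: demand=3,sold=1 ship[1->2]=1 ship[0->1]=1 prod=3 -> [15 1 1]
Step 7: demand=3,sold=1 ship[1->2]=1 ship[0->1]=1 prod=3 -> [17 1 1]
Step 8: demand=3,sold=1 ship[1->2]=1 ship[0->1]=1 prod=3 -> [19 1 1]
Step 9: demand=3,sold=1 ship[1->2]=1 ship[0->1]=1 prod=3 -> [21 1 1]
Step 10: demand=3,sold=1 ship[1->2]=1 ship[0->1]=1 prod=3 -> [23 1 1]
Step 11: demand=3,sold=1 ship[1->2]=1 ship[0->1]=1 prod=3 -> [25 1 1]
Step 12: demand=3,sold=1 ship[1->2]=1 ship[0->1]=1 prod=3 -> [27 1 1]
First stockout at step 5

5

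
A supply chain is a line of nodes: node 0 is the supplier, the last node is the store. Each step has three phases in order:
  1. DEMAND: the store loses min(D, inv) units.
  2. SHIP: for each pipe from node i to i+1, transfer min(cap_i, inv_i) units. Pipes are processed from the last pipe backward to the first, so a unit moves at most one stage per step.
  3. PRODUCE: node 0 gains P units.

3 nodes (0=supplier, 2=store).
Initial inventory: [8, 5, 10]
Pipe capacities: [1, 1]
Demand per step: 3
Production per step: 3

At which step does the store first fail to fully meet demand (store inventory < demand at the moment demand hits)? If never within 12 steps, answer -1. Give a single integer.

Step 1: demand=3,sold=3 ship[1->2]=1 ship[0->1]=1 prod=3 -> [10 5 8]
Step 2: demand=3,sold=3 ship[1->2]=1 ship[0->1]=1 prod=3 -> [12 5 6]
Step 3: demand=3,sold=3 ship[1->2]=1 ship[0->1]=1 prod=3 -> [14 5 4]
Step 4: demand=3,sold=3 ship[1->2]=1 ship[0->1]=1 prod=3 -> [16 5 2]
Step 5: demand=3,sold=2 ship[1->2]=1 ship[0->1]=1 prod=3 -> [18 5 1]
Step 6: demand=3,sold=1 ship[1->2]=1 ship[0->1]=1 prod=3 -> [20 5 1]
Step 7: demand=3,sold=1 ship[1->2]=1 ship[0->1]=1 prod=3 -> [22 5 1]
Step 8: demand=3,sold=1 ship[1->2]=1 ship[0->1]=1 prod=3 -> [24 5 1]
Step 9: demand=3,sold=1 ship[1->2]=1 ship[0->1]=1 prod=3 -> [26 5 1]
Step 10: demand=3,sold=1 ship[1->2]=1 ship[0->1]=1 prod=3 -> [28 5 1]
Step 11: demand=3,sold=1 ship[1->2]=1 ship[0->1]=1 prod=3 -> [30 5 1]
Step 12: demand=3,sold=1 ship[1->2]=1 ship[0->1]=1 prod=3 -> [32 5 1]
First stockout at step 5

5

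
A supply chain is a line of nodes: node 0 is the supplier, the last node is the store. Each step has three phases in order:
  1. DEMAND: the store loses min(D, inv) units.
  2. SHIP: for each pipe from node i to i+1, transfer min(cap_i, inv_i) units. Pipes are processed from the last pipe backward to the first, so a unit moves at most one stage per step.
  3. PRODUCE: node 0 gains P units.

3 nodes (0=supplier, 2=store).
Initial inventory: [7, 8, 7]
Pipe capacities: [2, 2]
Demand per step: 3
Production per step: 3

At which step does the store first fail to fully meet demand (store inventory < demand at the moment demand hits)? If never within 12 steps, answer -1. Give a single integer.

Step 1: demand=3,sold=3 ship[1->2]=2 ship[0->1]=2 prod=3 -> [8 8 6]
Step 2: demand=3,sold=3 ship[1->2]=2 ship[0->1]=2 prod=3 -> [9 8 5]
Step 3: demand=3,sold=3 ship[1->2]=2 ship[0->1]=2 prod=3 -> [10 8 4]
Step 4: demand=3,sold=3 ship[1->2]=2 ship[0->1]=2 prod=3 -> [11 8 3]
Step 5: demand=3,sold=3 ship[1->2]=2 ship[0->1]=2 prod=3 -> [12 8 2]
Step 6: demand=3,sold=2 ship[1->2]=2 ship[0->1]=2 prod=3 -> [13 8 2]
Step 7: demand=3,sold=2 ship[1->2]=2 ship[0->1]=2 prod=3 -> [14 8 2]
Step 8: demand=3,sold=2 ship[1->2]=2 ship[0->1]=2 prod=3 -> [15 8 2]
Step 9: demand=3,sold=2 ship[1->2]=2 ship[0->1]=2 prod=3 -> [16 8 2]
Step 10: demand=3,sold=2 ship[1->2]=2 ship[0->1]=2 prod=3 -> [17 8 2]
Step 11: demand=3,sold=2 ship[1->2]=2 ship[0->1]=2 prod=3 -> [18 8 2]
Step 12: demand=3,sold=2 ship[1->2]=2 ship[0->1]=2 prod=3 -> [19 8 2]
First stockout at step 6

6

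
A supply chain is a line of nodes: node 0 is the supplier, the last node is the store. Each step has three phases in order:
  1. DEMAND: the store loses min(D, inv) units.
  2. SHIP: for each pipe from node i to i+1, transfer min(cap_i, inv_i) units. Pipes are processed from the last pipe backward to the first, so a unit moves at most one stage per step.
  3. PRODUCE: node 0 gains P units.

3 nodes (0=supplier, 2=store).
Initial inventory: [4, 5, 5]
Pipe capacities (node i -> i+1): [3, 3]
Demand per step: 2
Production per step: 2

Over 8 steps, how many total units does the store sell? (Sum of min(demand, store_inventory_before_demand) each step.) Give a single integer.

Answer: 16

Derivation:
Step 1: sold=2 (running total=2) -> [3 5 6]
Step 2: sold=2 (running total=4) -> [2 5 7]
Step 3: sold=2 (running total=6) -> [2 4 8]
Step 4: sold=2 (running total=8) -> [2 3 9]
Step 5: sold=2 (running total=10) -> [2 2 10]
Step 6: sold=2 (running total=12) -> [2 2 10]
Step 7: sold=2 (running total=14) -> [2 2 10]
Step 8: sold=2 (running total=16) -> [2 2 10]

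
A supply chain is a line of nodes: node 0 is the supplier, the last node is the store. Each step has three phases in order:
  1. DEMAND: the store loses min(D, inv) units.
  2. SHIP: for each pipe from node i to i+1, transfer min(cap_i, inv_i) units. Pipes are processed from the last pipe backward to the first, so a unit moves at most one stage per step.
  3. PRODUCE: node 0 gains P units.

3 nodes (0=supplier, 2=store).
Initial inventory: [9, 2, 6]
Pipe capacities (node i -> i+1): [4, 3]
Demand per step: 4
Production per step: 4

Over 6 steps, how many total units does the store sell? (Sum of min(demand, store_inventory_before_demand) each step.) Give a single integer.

Answer: 20

Derivation:
Step 1: sold=4 (running total=4) -> [9 4 4]
Step 2: sold=4 (running total=8) -> [9 5 3]
Step 3: sold=3 (running total=11) -> [9 6 3]
Step 4: sold=3 (running total=14) -> [9 7 3]
Step 5: sold=3 (running total=17) -> [9 8 3]
Step 6: sold=3 (running total=20) -> [9 9 3]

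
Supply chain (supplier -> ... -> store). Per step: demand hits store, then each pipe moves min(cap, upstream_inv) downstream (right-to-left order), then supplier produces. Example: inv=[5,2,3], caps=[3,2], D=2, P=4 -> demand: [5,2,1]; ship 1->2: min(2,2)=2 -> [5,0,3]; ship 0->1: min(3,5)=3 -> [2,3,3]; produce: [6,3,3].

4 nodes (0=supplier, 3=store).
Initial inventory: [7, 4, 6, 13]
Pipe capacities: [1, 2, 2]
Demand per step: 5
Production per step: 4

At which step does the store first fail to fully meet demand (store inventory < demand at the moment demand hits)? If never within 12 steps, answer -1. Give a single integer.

Step 1: demand=5,sold=5 ship[2->3]=2 ship[1->2]=2 ship[0->1]=1 prod=4 -> [10 3 6 10]
Step 2: demand=5,sold=5 ship[2->3]=2 ship[1->2]=2 ship[0->1]=1 prod=4 -> [13 2 6 7]
Step 3: demand=5,sold=5 ship[2->3]=2 ship[1->2]=2 ship[0->1]=1 prod=4 -> [16 1 6 4]
Step 4: demand=5,sold=4 ship[2->3]=2 ship[1->2]=1 ship[0->1]=1 prod=4 -> [19 1 5 2]
Step 5: demand=5,sold=2 ship[2->3]=2 ship[1->2]=1 ship[0->1]=1 prod=4 -> [22 1 4 2]
Step 6: demand=5,sold=2 ship[2->3]=2 ship[1->2]=1 ship[0->1]=1 prod=4 -> [25 1 3 2]
Step 7: demand=5,sold=2 ship[2->3]=2 ship[1->2]=1 ship[0->1]=1 prod=4 -> [28 1 2 2]
Step 8: demand=5,sold=2 ship[2->3]=2 ship[1->2]=1 ship[0->1]=1 prod=4 -> [31 1 1 2]
Step 9: demand=5,sold=2 ship[2->3]=1 ship[1->2]=1 ship[0->1]=1 prod=4 -> [34 1 1 1]
Step 10: demand=5,sold=1 ship[2->3]=1 ship[1->2]=1 ship[0->1]=1 prod=4 -> [37 1 1 1]
Step 11: demand=5,sold=1 ship[2->3]=1 ship[1->2]=1 ship[0->1]=1 prod=4 -> [40 1 1 1]
Step 12: demand=5,sold=1 ship[2->3]=1 ship[1->2]=1 ship[0->1]=1 prod=4 -> [43 1 1 1]
First stockout at step 4

4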